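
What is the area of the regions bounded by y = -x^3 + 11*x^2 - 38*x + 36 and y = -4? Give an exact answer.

Set the curves equal: -x^3 + 11*x^2 - 38*x + 36 = -4, so -x^3 + 11*x^2 - 38*x + 40 = 0, which factors as -(x - 5)*(x - 4)*(x - 2) = 0. The curves meet at x = 2, 4, 5.
On [2, 4], y = -4 is on top; that piece has area ∫[2,4] (-(-x^3 + 11*x^2 - 38*x + 40)) dx = 8/3.
On [4, 5], y = -x^3 + 11*x^2 - 38*x + 36 is on top; that piece has area ∫[4,5] (-x^3 + 11*x^2 - 38*x + 40) dx = 5/12.
Total enclosed area = 8/3 + 5/12 = 37/12.

37/12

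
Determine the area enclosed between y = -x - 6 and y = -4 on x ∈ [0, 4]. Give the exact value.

16

On [0, 4], (-x - 6) - (-4) = -x - 2 is ≤ 0 throughout, so the area is a single integral of |-x - 2|.
∫[0,4] (-x - 2) dx = -16; the area of that piece is 16.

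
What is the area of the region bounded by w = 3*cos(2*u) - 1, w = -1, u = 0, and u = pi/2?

The difference (3*cos(2*u) - 1) - (-1) = 3*cos(2*u) changes sign at u = pi/4 inside [0, pi/2], so split the integral there.
∫[0,pi/4] (3*cos(2*u)) du = 3/2.
∫[pi/4,pi/2] (3*cos(2*u)) du = -3/2; the area of that piece is 3/2.
Total area = 3/2 + 3/2 = 3.

3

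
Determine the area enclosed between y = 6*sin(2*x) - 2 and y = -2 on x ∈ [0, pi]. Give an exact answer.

12

The difference (6*sin(2*x) - 2) - (-2) = 6*sin(2*x) changes sign at x = pi/2 inside [0, pi], so split the integral there.
∫[0,pi/2] (6*sin(2*x)) dx = 6.
∫[pi/2,pi] (6*sin(2*x)) dx = -6; the area of that piece is 6.
Total area = 6 + 6 = 12.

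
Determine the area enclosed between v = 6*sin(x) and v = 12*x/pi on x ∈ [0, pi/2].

6 - 3*pi/2

On [0, pi/2], (6*sin(x)) - (12*x/pi) = -12*x/pi + 6*sin(x) is ≥ 0 throughout, so the area is a single integral of |-12*x/pi + 6*sin(x)|.
∫[0,pi/2] (-12*x/pi + 6*sin(x)) dx = 6 - 3*pi/2.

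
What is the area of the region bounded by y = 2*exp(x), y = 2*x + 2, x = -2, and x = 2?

-8 - 2*exp(-2) + 2*exp(2)

On [-2, 2], (2*exp(x)) - (2*x + 2) = -2*x + 2*exp(x) - 2 is ≥ 0 throughout, so the area is a single integral of |-2*x + 2*exp(x) - 2|.
∫[-2,2] (-2*x + 2*exp(x) - 2) dx = -8 - 2*exp(-2) + 2*exp(2).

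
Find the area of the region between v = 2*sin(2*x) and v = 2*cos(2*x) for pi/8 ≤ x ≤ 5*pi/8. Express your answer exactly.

On [pi/8, 5*pi/8], (2*sin(2*x)) - (2*cos(2*x)) = 2*sin(2*x) - 2*cos(2*x) is ≥ 0 throughout, so the area is a single integral of |2*sin(2*x) - 2*cos(2*x)|.
∫[pi/8,5*pi/8] (2*sin(2*x) - 2*cos(2*x)) dx = 2*sqrt(2).

2*sqrt(2)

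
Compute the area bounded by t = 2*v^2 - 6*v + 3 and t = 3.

9

Both boundary curves give t as a function of v, so integrate with respect to v. Setting them equal: 2*v^2 - 6*v = 0, i.e. 2*v*(v - 3) = 0, so they meet at v = 0, 3.
For v in [0, 3], t = 2*v^2 - 6*v + 3 is on the left; area = ∫[0,3] (-(2*v^2 - 6*v)) dv = 9.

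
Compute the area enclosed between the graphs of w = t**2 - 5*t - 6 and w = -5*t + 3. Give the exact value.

Set the curves equal: t**2 - 5*t - 6 = -5*t + 3, so t**2 - 9 = 0, which factors as (t - 3)*(t + 3) = 0. The curves meet at t = -3, 3.
On [-3, 3], w = -5*t + 3 is on top; that piece has area ∫[-3,3] (-(t**2 - 9)) dt = 36.

36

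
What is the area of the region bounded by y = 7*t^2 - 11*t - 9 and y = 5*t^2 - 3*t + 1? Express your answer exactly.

72

Set the curves equal: 7*t^2 - 11*t - 9 = 5*t^2 - 3*t + 1, so 2*t^2 - 8*t - 10 = 0, which factors as 2*(t - 5)*(t + 1) = 0. The curves meet at t = -1, 5.
On [-1, 5], y = 5*t^2 - 3*t + 1 is on top; that piece has area ∫[-1,5] (-(2*t^2 - 8*t - 10)) dt = 72.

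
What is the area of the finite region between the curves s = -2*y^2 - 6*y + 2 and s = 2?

9

Both boundary curves give s as a function of y, so integrate with respect to y. Setting them equal: -2*y^2 - 6*y = 0, i.e. -2*y*(y + 3) = 0, so they meet at y = -3, 0.
For y in [-3, 0], s = -2*y^2 - 6*y + 2 is on the right; area = ∫[-3,0] (-2*y^2 - 6*y) dy = 9.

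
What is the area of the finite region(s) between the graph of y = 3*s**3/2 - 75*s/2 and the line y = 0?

The curve meets the s-axis where 3*s**3/2 - 75*s/2 = 0, i.e. 3*s*(s - 5)*(s + 5)/2 = 0, at s = -5, 0, 5.
On [-5, 0] the curve lies above the axis; ∫[-5,0] (3*s**3/2 - 75*s/2) ds = 1875/8, giving area 1875/8.
On [0, 5] the curve lies below the axis; ∫[0,5] (3*s**3/2 - 75*s/2) ds = -1875/8, giving area 1875/8.
Total area = 1875/8 + 1875/8 = 1875/4.

1875/4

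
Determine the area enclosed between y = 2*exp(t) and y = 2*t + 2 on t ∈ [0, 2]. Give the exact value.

On [0, 2], (2*exp(t)) - (2*t + 2) = -2*t + 2*exp(t) - 2 is ≥ 0 throughout, so the area is a single integral of |-2*t + 2*exp(t) - 2|.
∫[0,2] (-2*t + 2*exp(t) - 2) dt = -10 + 2*exp(2).

-10 + 2*exp(2)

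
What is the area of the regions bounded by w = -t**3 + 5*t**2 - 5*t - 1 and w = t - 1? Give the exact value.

37/12

Set the curves equal: -t**3 + 5*t**2 - 5*t - 1 = t - 1, so -t**3 + 5*t**2 - 6*t = 0, which factors as -t*(t - 3)*(t - 2) = 0. The curves meet at t = 0, 2, 3.
On [0, 2], w = t - 1 is on top; that piece has area ∫[0,2] (-(-t**3 + 5*t**2 - 6*t)) dt = 8/3.
On [2, 3], w = -t**3 + 5*t**2 - 5*t - 1 is on top; that piece has area ∫[2,3] (-t**3 + 5*t**2 - 6*t) dt = 5/12.
Total enclosed area = 8/3 + 5/12 = 37/12.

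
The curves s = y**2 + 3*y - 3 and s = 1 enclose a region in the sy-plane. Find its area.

125/6

Both boundary curves give s as a function of y, so integrate with respect to y. Setting them equal: y**2 + 3*y - 4 = 0, i.e. (y - 1)*(y + 4) = 0, so they meet at y = -4, 1.
For y in [-4, 1], s = y**2 + 3*y - 3 is on the left; area = ∫[-4,1] (-(y**2 + 3*y - 4)) dy = 125/6.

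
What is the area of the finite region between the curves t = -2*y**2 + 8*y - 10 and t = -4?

Both boundary curves give t as a function of y, so integrate with respect to y. Setting them equal: -2*y**2 + 8*y - 6 = 0, i.e. -2*(y - 3)*(y - 1) = 0, so they meet at y = 1, 3.
For y in [1, 3], t = -2*y**2 + 8*y - 10 is on the right; area = ∫[1,3] (-2*y**2 + 8*y - 6) dy = 8/3.

8/3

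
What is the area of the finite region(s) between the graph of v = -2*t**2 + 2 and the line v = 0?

8/3

The curve meets the t-axis where -2*t**2 + 2 = 0, i.e. -2*(t - 1)*(t + 1) = 0, at t = -1, 1.
On [-1, 1] the curve lies above the axis; ∫[-1,1] (-2*t**2 + 2) dt = 8/3, giving area 8/3.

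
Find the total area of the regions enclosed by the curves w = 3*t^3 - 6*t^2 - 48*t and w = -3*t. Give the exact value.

863/2

Set the curves equal: 3*t^3 - 6*t^2 - 48*t = -3*t, so 3*t^3 - 6*t^2 - 45*t = 0, which factors as 3*t*(t - 5)*(t + 3) = 0. The curves meet at t = -3, 0, 5.
On [-3, 0], w = 3*t^3 - 6*t^2 - 48*t is on top; that piece has area ∫[-3,0] (3*t^3 - 6*t^2 - 45*t) dt = 351/4.
On [0, 5], w = -3*t is on top; that piece has area ∫[0,5] (-(3*t^3 - 6*t^2 - 45*t)) dt = 1375/4.
Total enclosed area = 351/4 + 1375/4 = 863/2.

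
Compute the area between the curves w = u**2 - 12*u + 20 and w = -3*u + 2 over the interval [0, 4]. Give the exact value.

71/3

The difference (u**2 - 12*u + 20) - (-3*u + 2) = u**2 - 9*u + 18 changes sign at u = 3 inside [0, 4], so split the integral there.
∫[0,3] (u**2 - 9*u + 18) du = 45/2.
∫[3,4] (u**2 - 9*u + 18) du = -7/6; the area of that piece is 7/6.
Total area = 45/2 + 7/6 = 71/3.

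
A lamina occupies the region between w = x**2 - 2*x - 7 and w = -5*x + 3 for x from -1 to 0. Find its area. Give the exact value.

67/6

On [-1, 0], (x**2 - 2*x - 7) - (-5*x + 3) = x**2 + 3*x - 10 is ≤ 0 throughout, so the area is a single integral of |x**2 + 3*x - 10|.
∫[-1,0] (x**2 + 3*x - 10) dx = -67/6; the area of that piece is 67/6.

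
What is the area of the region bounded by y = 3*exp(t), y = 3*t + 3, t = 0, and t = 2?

-15 + 3*exp(2)

On [0, 2], (3*exp(t)) - (3*t + 3) = -3*t + 3*exp(t) - 3 is ≥ 0 throughout, so the area is a single integral of |-3*t + 3*exp(t) - 3|.
∫[0,2] (-3*t + 3*exp(t) - 3) dt = -15 + 3*exp(2).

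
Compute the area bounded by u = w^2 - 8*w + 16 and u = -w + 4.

Both boundary curves give u as a function of w, so integrate with respect to w. Setting them equal: w^2 - 7*w + 12 = 0, i.e. (w - 4)*(w - 3) = 0, so they meet at w = 3, 4.
For w in [3, 4], u = w^2 - 8*w + 16 is on the left; area = ∫[3,4] (-(w^2 - 7*w + 12)) dw = 1/6.

1/6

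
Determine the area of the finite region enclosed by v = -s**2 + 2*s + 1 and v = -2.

Set the curves equal: -s**2 + 2*s + 1 = -2, so -s**2 + 2*s + 3 = 0, which factors as -(s - 3)*(s + 1) = 0. The curves meet at s = -1, 3.
On [-1, 3], v = -s**2 + 2*s + 1 is on top; that piece has area ∫[-1,3] (-s**2 + 2*s + 3) ds = 32/3.

32/3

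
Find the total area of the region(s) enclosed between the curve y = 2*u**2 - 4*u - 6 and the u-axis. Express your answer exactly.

The curve meets the u-axis where 2*u**2 - 4*u - 6 = 0, i.e. 2*(u - 3)*(u + 1) = 0, at u = -1, 3.
On [-1, 3] the curve lies below the axis; ∫[-1,3] (2*u**2 - 4*u - 6) du = -64/3, giving area 64/3.

64/3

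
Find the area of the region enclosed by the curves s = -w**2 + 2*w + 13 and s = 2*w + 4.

Both boundary curves give s as a function of w, so integrate with respect to w. Setting them equal: -w**2 + 9 = 0, i.e. -(w - 3)*(w + 3) = 0, so they meet at w = -3, 3.
For w in [-3, 3], s = -w**2 + 2*w + 13 is on the right; area = ∫[-3,3] (-w**2 + 9) dw = 36.

36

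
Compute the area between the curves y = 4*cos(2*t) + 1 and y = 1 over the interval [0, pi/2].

The difference (4*cos(2*t) + 1) - (1) = 4*cos(2*t) changes sign at t = pi/4 inside [0, pi/2], so split the integral there.
∫[0,pi/4] (4*cos(2*t)) dt = 2.
∫[pi/4,pi/2] (4*cos(2*t)) dt = -2; the area of that piece is 2.
Total area = 2 + 2 = 4.

4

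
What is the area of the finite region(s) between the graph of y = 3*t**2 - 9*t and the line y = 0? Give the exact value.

The curve meets the t-axis where 3*t**2 - 9*t = 0, i.e. 3*t*(t - 3) = 0, at t = 0, 3.
On [0, 3] the curve lies below the axis; ∫[0,3] (3*t**2 - 9*t) dt = -27/2, giving area 27/2.

27/2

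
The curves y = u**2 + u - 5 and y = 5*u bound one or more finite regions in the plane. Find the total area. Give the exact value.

36

Set the curves equal: u**2 + u - 5 = 5*u, so u**2 - 4*u - 5 = 0, which factors as (u - 5)*(u + 1) = 0. The curves meet at u = -1, 5.
On [-1, 5], y = 5*u is on top; that piece has area ∫[-1,5] (-(u**2 - 4*u - 5)) du = 36.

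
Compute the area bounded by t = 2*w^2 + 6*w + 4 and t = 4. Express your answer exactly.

9

Both boundary curves give t as a function of w, so integrate with respect to w. Setting them equal: 2*w^2 + 6*w = 0, i.e. 2*w*(w + 3) = 0, so they meet at w = -3, 0.
For w in [-3, 0], t = 2*w^2 + 6*w + 4 is on the left; area = ∫[-3,0] (-(2*w^2 + 6*w)) dw = 9.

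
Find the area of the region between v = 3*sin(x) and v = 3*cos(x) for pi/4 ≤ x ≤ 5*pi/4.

On [pi/4, 5*pi/4], (3*sin(x)) - (3*cos(x)) = 3*sin(x) - 3*cos(x) is ≥ 0 throughout, so the area is a single integral of |3*sin(x) - 3*cos(x)|.
∫[pi/4,5*pi/4] (3*sin(x) - 3*cos(x)) dx = 6*sqrt(2).

6*sqrt(2)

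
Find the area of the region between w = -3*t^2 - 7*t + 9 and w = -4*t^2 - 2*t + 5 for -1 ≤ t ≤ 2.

The difference (-3*t^2 - 7*t + 9) - (-4*t^2 - 2*t + 5) = t^2 - 5*t + 4 changes sign at t = 1 inside [-1, 2], so split the integral there.
∫[-1,1] (t^2 - 5*t + 4) dt = 26/3.
∫[1,2] (t^2 - 5*t + 4) dt = -7/6; the area of that piece is 7/6.
Total area = 26/3 + 7/6 = 59/6.

59/6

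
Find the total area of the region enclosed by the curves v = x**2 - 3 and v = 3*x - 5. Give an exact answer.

1/6

Set the curves equal: x**2 - 3 = 3*x - 5, so x**2 - 3*x + 2 = 0, which factors as (x - 2)*(x - 1) = 0. The curves meet at x = 1, 2.
On [1, 2], v = 3*x - 5 is on top; that piece has area ∫[1,2] (-(x**2 - 3*x + 2)) dx = 1/6.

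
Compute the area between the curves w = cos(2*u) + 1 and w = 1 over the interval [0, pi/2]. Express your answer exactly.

The difference (cos(2*u) + 1) - (1) = cos(2*u) changes sign at u = pi/4 inside [0, pi/2], so split the integral there.
∫[0,pi/4] (cos(2*u)) du = 1/2.
∫[pi/4,pi/2] (cos(2*u)) du = -1/2; the area of that piece is 1/2.
Total area = 1/2 + 1/2 = 1.

1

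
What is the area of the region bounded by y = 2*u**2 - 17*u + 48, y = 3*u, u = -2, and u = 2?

608/3

On [-2, 2], (2*u**2 - 17*u + 48) - (3*u) = 2*u**2 - 20*u + 48 is ≥ 0 throughout, so the area is a single integral of |2*u**2 - 20*u + 48|.
∫[-2,2] (2*u**2 - 20*u + 48) du = 608/3.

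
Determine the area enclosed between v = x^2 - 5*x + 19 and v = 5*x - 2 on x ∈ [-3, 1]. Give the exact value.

On [-3, 1], (x^2 - 5*x + 19) - (5*x - 2) = x^2 - 10*x + 21 is ≥ 0 throughout, so the area is a single integral of |x^2 - 10*x + 21|.
∫[-3,1] (x^2 - 10*x + 21) dx = 400/3.

400/3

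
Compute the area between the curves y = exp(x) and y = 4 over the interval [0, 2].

-15 + exp(2) + 16*log(2)

The difference (exp(x)) - (4) = exp(x) - 4 changes sign at x = log(4) inside [0, 2], so split the integral there.
∫[0,log(4)] (exp(x) - 4) dx = 3 - log(256); the area of that piece is -3 + log(256).
∫[log(4),2] (exp(x) - 4) dx = -12 + 8*log(2) + exp(2).
Total area = (-3 + log(256)) + (-12 + 8*log(2) + exp(2)) = -15 + exp(2) + 16*log(2).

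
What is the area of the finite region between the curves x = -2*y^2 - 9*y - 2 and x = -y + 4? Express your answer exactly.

Both boundary curves give x as a function of y, so integrate with respect to y. Setting them equal: -2*y^2 - 8*y - 6 = 0, i.e. -2*(y + 1)*(y + 3) = 0, so they meet at y = -3, -1.
For y in [-3, -1], x = -2*y^2 - 9*y - 2 is on the right; area = ∫[-3,-1] (-2*y^2 - 8*y - 6) dy = 8/3.

8/3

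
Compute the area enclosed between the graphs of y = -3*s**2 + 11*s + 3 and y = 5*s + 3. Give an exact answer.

Set the curves equal: -3*s**2 + 11*s + 3 = 5*s + 3, so -3*s**2 + 6*s = 0, which factors as -3*s*(s - 2) = 0. The curves meet at s = 0, 2.
On [0, 2], y = -3*s**2 + 11*s + 3 is on top; that piece has area ∫[0,2] (-3*s**2 + 6*s) ds = 4.

4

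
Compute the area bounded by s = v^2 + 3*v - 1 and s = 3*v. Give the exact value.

Both boundary curves give s as a function of v, so integrate with respect to v. Setting them equal: v^2 - 1 = 0, i.e. (v - 1)*(v + 1) = 0, so they meet at v = -1, 1.
For v in [-1, 1], s = v^2 + 3*v - 1 is on the left; area = ∫[-1,1] (-(v^2 - 1)) dv = 4/3.

4/3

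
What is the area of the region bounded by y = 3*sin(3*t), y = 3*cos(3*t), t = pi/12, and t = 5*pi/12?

2*sqrt(2)

On [pi/12, 5*pi/12], (3*sin(3*t)) - (3*cos(3*t)) = 3*sin(3*t) - 3*cos(3*t) is ≥ 0 throughout, so the area is a single integral of |3*sin(3*t) - 3*cos(3*t)|.
∫[pi/12,5*pi/12] (3*sin(3*t) - 3*cos(3*t)) dt = 2*sqrt(2).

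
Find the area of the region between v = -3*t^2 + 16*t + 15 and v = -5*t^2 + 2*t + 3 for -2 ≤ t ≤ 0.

10

The difference (-3*t^2 + 16*t + 15) - (-5*t^2 + 2*t + 3) = 2*t^2 + 14*t + 12 changes sign at t = -1 inside [-2, 0], so split the integral there.
∫[-2,-1] (2*t^2 + 14*t + 12) dt = -13/3; the area of that piece is 13/3.
∫[-1,0] (2*t^2 + 14*t + 12) dt = 17/3.
Total area = 13/3 + 17/3 = 10.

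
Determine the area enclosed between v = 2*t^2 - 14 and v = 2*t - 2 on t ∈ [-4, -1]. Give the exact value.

The difference (2*t^2 - 14) - (2*t - 2) = 2*t^2 - 2*t - 12 changes sign at t = -2 inside [-4, -1], so split the integral there.
∫[-4,-2] (2*t^2 - 2*t - 12) dt = 76/3.
∫[-2,-1] (2*t^2 - 2*t - 12) dt = -13/3; the area of that piece is 13/3.
Total area = 76/3 + 13/3 = 89/3.

89/3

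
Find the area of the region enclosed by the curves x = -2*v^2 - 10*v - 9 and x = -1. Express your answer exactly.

Both boundary curves give x as a function of v, so integrate with respect to v. Setting them equal: -2*v^2 - 10*v - 8 = 0, i.e. -2*(v + 1)*(v + 4) = 0, so they meet at v = -4, -1.
For v in [-4, -1], x = -2*v^2 - 10*v - 9 is on the right; area = ∫[-4,-1] (-2*v^2 - 10*v - 8) dv = 9.

9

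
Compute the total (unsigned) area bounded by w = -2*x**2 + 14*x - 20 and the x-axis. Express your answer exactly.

9

The curve meets the x-axis where -2*x**2 + 14*x - 20 = 0, i.e. -2*(x - 5)*(x - 2) = 0, at x = 2, 5.
On [2, 5] the curve lies above the axis; ∫[2,5] (-2*x**2 + 14*x - 20) dx = 9, giving area 9.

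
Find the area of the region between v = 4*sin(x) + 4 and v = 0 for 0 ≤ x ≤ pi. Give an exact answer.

On [0, pi], (4*sin(x) + 4) - (0) = 4*sin(x) + 4 is ≥ 0 throughout, so the area is a single integral of |4*sin(x) + 4|.
∫[0,pi] (4*sin(x) + 4) dx = 8 + 4*pi.

8 + 4*pi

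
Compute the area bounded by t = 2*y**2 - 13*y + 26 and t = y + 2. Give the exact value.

1/3

Both boundary curves give t as a function of y, so integrate with respect to y. Setting them equal: 2*y**2 - 14*y + 24 = 0, i.e. 2*(y - 4)*(y - 3) = 0, so they meet at y = 3, 4.
For y in [3, 4], t = 2*y**2 - 13*y + 26 is on the left; area = ∫[3,4] (-(2*y**2 - 14*y + 24)) dy = 1/3.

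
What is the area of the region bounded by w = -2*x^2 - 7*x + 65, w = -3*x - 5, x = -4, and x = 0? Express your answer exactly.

808/3

On [-4, 0], (-2*x^2 - 7*x + 65) - (-3*x - 5) = -2*x^2 - 4*x + 70 is ≥ 0 throughout, so the area is a single integral of |-2*x^2 - 4*x + 70|.
∫[-4,0] (-2*x^2 - 4*x + 70) dx = 808/3.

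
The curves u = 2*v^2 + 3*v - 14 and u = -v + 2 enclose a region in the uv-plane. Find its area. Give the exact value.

72

Both boundary curves give u as a function of v, so integrate with respect to v. Setting them equal: 2*v^2 + 4*v - 16 = 0, i.e. 2*(v - 2)*(v + 4) = 0, so they meet at v = -4, 2.
For v in [-4, 2], u = 2*v^2 + 3*v - 14 is on the left; area = ∫[-4,2] (-(2*v^2 + 4*v - 16)) dv = 72.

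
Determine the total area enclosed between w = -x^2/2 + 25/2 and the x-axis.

The curve meets the x-axis where -x^2/2 + 25/2 = 0, i.e. -(x - 5)*(x + 5)/2 = 0, at x = -5, 5.
On [-5, 5] the curve lies above the axis; ∫[-5,5] (-x^2/2 + 25/2) dx = 250/3, giving area 250/3.

250/3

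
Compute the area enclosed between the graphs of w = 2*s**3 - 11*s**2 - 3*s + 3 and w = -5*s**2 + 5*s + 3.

Set the curves equal: 2*s**3 - 11*s**2 - 3*s + 3 = -5*s**2 + 5*s + 3, so 2*s**3 - 6*s**2 - 8*s = 0, which factors as 2*s*(s - 4)*(s + 1) = 0. The curves meet at s = -1, 0, 4.
On [-1, 0], w = 2*s**3 - 11*s**2 - 3*s + 3 is on top; that piece has area ∫[-1,0] (2*s**3 - 6*s**2 - 8*s) ds = 3/2.
On [0, 4], w = -5*s**2 + 5*s + 3 is on top; that piece has area ∫[0,4] (-(2*s**3 - 6*s**2 - 8*s)) ds = 64.
Total enclosed area = 3/2 + 64 = 131/2.

131/2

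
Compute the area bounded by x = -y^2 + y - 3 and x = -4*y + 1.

9/2

Both boundary curves give x as a function of y, so integrate with respect to y. Setting them equal: -y^2 + 5*y - 4 = 0, i.e. -(y - 4)*(y - 1) = 0, so they meet at y = 1, 4.
For y in [1, 4], x = -y^2 + y - 3 is on the right; area = ∫[1,4] (-y^2 + 5*y - 4) dy = 9/2.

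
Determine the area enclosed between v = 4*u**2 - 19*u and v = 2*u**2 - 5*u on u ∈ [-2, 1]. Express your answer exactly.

119/3

The difference (4*u**2 - 19*u) - (2*u**2 - 5*u) = 2*u**2 - 14*u changes sign at u = 0 inside [-2, 1], so split the integral there.
∫[-2,0] (2*u**2 - 14*u) du = 100/3.
∫[0,1] (2*u**2 - 14*u) du = -19/3; the area of that piece is 19/3.
Total area = 100/3 + 19/3 = 119/3.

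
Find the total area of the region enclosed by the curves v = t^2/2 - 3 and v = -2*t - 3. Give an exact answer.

16/3

Set the curves equal: t^2/2 - 3 = -2*t - 3, so t^2/2 + 2*t = 0, which factors as t*(t + 4)/2 = 0. The curves meet at t = -4, 0.
On [-4, 0], v = -2*t - 3 is on top; that piece has area ∫[-4,0] (-(t^2/2 + 2*t)) dt = 16/3.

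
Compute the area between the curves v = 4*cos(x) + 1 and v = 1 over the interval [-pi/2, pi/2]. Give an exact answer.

On [-pi/2, pi/2], (4*cos(x) + 1) - (1) = 4*cos(x) is ≥ 0 throughout, so the area is a single integral of |4*cos(x)|.
∫[-pi/2,pi/2] (4*cos(x)) dx = 8.

8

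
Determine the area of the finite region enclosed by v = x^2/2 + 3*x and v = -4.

Set the curves equal: x^2/2 + 3*x = -4, so x^2/2 + 3*x + 4 = 0, which factors as (x + 2)*(x + 4)/2 = 0. The curves meet at x = -4, -2.
On [-4, -2], v = -4 is on top; that piece has area ∫[-4,-2] (-(x^2/2 + 3*x + 4)) dx = 2/3.

2/3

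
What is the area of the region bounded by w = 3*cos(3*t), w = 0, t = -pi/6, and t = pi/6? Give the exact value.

2

On [-pi/6, pi/6], (3*cos(3*t)) - (0) = 3*cos(3*t) is ≥ 0 throughout, so the area is a single integral of |3*cos(3*t)|.
∫[-pi/6,pi/6] (3*cos(3*t)) dt = 2.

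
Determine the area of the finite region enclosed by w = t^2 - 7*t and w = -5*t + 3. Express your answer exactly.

32/3

Set the curves equal: t^2 - 7*t = -5*t + 3, so t^2 - 2*t - 3 = 0, which factors as (t - 3)*(t + 1) = 0. The curves meet at t = -1, 3.
On [-1, 3], w = -5*t + 3 is on top; that piece has area ∫[-1,3] (-(t^2 - 2*t - 3)) dt = 32/3.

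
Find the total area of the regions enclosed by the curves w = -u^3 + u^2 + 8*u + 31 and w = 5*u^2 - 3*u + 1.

863/6

Set the curves equal: -u^3 + u^2 + 8*u + 31 = 5*u^2 - 3*u + 1, so -u^3 - 4*u^2 + 11*u + 30 = 0, which factors as -(u - 3)*(u + 2)*(u + 5) = 0. The curves meet at u = -5, -2, 3.
On [-5, -2], w = 5*u^2 - 3*u + 1 is on top; that piece has area ∫[-5,-2] (-(-u^3 - 4*u^2 + 11*u + 30)) du = 117/4.
On [-2, 3], w = -u^3 + u^2 + 8*u + 31 is on top; that piece has area ∫[-2,3] (-u^3 - 4*u^2 + 11*u + 30) du = 1375/12.
Total enclosed area = 117/4 + 1375/12 = 863/6.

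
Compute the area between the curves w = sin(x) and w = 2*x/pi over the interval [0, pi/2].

1 - pi/4

On [0, pi/2], (sin(x)) - (2*x/pi) = -2*x/pi + sin(x) is ≥ 0 throughout, so the area is a single integral of |-2*x/pi + sin(x)|.
∫[0,pi/2] (-2*x/pi + sin(x)) dx = 1 - pi/4.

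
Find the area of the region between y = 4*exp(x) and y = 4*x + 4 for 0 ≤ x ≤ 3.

On [0, 3], (4*exp(x)) - (4*x + 4) = -4*x + 4*exp(x) - 4 is ≥ 0 throughout, so the area is a single integral of |-4*x + 4*exp(x) - 4|.
∫[0,3] (-4*x + 4*exp(x) - 4) dx = -34 + 4*exp(3).

-34 + 4*exp(3)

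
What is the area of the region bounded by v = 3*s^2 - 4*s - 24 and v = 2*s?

108

Set the curves equal: 3*s^2 - 4*s - 24 = 2*s, so 3*s^2 - 6*s - 24 = 0, which factors as 3*(s - 4)*(s + 2) = 0. The curves meet at s = -2, 4.
On [-2, 4], v = 2*s is on top; that piece has area ∫[-2,4] (-(3*s^2 - 6*s - 24)) ds = 108.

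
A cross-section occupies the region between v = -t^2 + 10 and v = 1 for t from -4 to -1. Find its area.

The difference (-t^2 + 10) - (1) = -t^2 + 9 changes sign at t = -3 inside [-4, -1], so split the integral there.
∫[-4,-3] (-t^2 + 9) dt = -10/3; the area of that piece is 10/3.
∫[-3,-1] (-t^2 + 9) dt = 28/3.
Total area = 10/3 + 28/3 = 38/3.

38/3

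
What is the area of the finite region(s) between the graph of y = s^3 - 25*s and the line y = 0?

The curve meets the s-axis where s^3 - 25*s = 0, i.e. s*(s - 5)*(s + 5) = 0, at s = -5, 0, 5.
On [-5, 0] the curve lies above the axis; ∫[-5,0] (s^3 - 25*s) ds = 625/4, giving area 625/4.
On [0, 5] the curve lies below the axis; ∫[0,5] (s^3 - 25*s) ds = -625/4, giving area 625/4.
Total area = 625/4 + 625/4 = 625/2.

625/2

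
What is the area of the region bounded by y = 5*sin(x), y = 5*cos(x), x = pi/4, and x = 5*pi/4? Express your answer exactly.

10*sqrt(2)

On [pi/4, 5*pi/4], (5*sin(x)) - (5*cos(x)) = 5*sin(x) - 5*cos(x) is ≥ 0 throughout, so the area is a single integral of |5*sin(x) - 5*cos(x)|.
∫[pi/4,5*pi/4] (5*sin(x) - 5*cos(x)) dx = 10*sqrt(2).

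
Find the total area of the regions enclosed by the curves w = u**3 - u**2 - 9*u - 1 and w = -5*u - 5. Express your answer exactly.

71/6

Set the curves equal: u**3 - u**2 - 9*u - 1 = -5*u - 5, so u**3 - u**2 - 4*u + 4 = 0, which factors as (u - 2)*(u - 1)*(u + 2) = 0. The curves meet at u = -2, 1, 2.
On [-2, 1], w = u**3 - u**2 - 9*u - 1 is on top; that piece has area ∫[-2,1] (u**3 - u**2 - 4*u + 4) du = 45/4.
On [1, 2], w = -5*u - 5 is on top; that piece has area ∫[1,2] (-(u**3 - u**2 - 4*u + 4)) du = 7/12.
Total enclosed area = 45/4 + 7/12 = 71/6.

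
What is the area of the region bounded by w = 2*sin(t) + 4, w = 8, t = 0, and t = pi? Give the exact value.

On [0, pi], (2*sin(t) + 4) - (8) = 2*sin(t) - 4 is ≤ 0 throughout, so the area is a single integral of |2*sin(t) - 4|.
∫[0,pi] (2*sin(t) - 4) dt = 4 - 4*pi; the area of that piece is -4 + 4*pi.

-4 + 4*pi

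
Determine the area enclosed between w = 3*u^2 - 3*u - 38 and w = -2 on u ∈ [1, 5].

79

The difference (3*u^2 - 3*u - 38) - (-2) = 3*u^2 - 3*u - 36 changes sign at u = 4 inside [1, 5], so split the integral there.
∫[1,4] (3*u^2 - 3*u - 36) du = -135/2; the area of that piece is 135/2.
∫[4,5] (3*u^2 - 3*u - 36) du = 23/2.
Total area = 135/2 + 23/2 = 79.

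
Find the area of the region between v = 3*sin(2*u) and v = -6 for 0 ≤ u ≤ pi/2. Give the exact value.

On [0, pi/2], (3*sin(2*u)) - (-6) = 3*sin(2*u) + 6 is ≥ 0 throughout, so the area is a single integral of |3*sin(2*u) + 6|.
∫[0,pi/2] (3*sin(2*u) + 6) du = 3 + 3*pi.

3 + 3*pi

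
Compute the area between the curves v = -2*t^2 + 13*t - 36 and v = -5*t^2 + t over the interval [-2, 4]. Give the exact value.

The difference (-2*t^2 + 13*t - 36) - (-5*t^2 + t) = 3*t^2 + 12*t - 36 changes sign at t = 2 inside [-2, 4], so split the integral there.
∫[-2,2] (3*t^2 + 12*t - 36) dt = -128; the area of that piece is 128.
∫[2,4] (3*t^2 + 12*t - 36) dt = 56.
Total area = 128 + 56 = 184.

184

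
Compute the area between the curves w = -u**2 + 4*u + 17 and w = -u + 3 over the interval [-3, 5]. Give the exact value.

111

The difference (-u**2 + 4*u + 17) - (-u + 3) = -u**2 + 5*u + 14 changes sign at u = -2 inside [-3, 5], so split the integral there.
∫[-3,-2] (-u**2 + 5*u + 14) du = -29/6; the area of that piece is 29/6.
∫[-2,5] (-u**2 + 5*u + 14) du = 637/6.
Total area = 29/6 + 637/6 = 111.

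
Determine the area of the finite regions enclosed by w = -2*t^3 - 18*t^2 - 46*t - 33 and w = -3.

Set the curves equal: -2*t^3 - 18*t^2 - 46*t - 33 = -3, so -2*t^3 - 18*t^2 - 46*t - 30 = 0, which factors as -2*(t + 1)*(t + 3)*(t + 5) = 0. The curves meet at t = -5, -3, -1.
On [-5, -3], w = -3 is on top; that piece has area ∫[-5,-3] (-(-2*t^3 - 18*t^2 - 46*t - 30)) dt = 8.
On [-3, -1], w = -2*t^3 - 18*t^2 - 46*t - 33 is on top; that piece has area ∫[-3,-1] (-2*t^3 - 18*t^2 - 46*t - 30) dt = 8.
Total enclosed area = 8 + 8 = 16.

16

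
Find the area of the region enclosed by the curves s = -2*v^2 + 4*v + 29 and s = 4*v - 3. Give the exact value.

512/3

Both boundary curves give s as a function of v, so integrate with respect to v. Setting them equal: -2*v^2 + 32 = 0, i.e. -2*(v - 4)*(v + 4) = 0, so they meet at v = -4, 4.
For v in [-4, 4], s = -2*v^2 + 4*v + 29 is on the right; area = ∫[-4,4] (-2*v^2 + 32) dv = 512/3.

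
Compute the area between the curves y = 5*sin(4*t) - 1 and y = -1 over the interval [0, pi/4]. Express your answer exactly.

5/2

On [0, pi/4], (5*sin(4*t) - 1) - (-1) = 5*sin(4*t) is ≥ 0 throughout, so the area is a single integral of |5*sin(4*t)|.
∫[0,pi/4] (5*sin(4*t)) dt = 5/2.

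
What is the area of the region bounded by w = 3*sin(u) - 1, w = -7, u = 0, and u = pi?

On [0, pi], (3*sin(u) - 1) - (-7) = 3*sin(u) + 6 is ≥ 0 throughout, so the area is a single integral of |3*sin(u) + 6|.
∫[0,pi] (3*sin(u) + 6) du = 6 + 6*pi.

6 + 6*pi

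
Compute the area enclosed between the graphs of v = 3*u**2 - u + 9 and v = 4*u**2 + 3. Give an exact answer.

125/6

Set the curves equal: 3*u**2 - u + 9 = 4*u**2 + 3, so -u**2 - u + 6 = 0, which factors as -(u - 2)*(u + 3) = 0. The curves meet at u = -3, 2.
On [-3, 2], v = 3*u**2 - u + 9 is on top; that piece has area ∫[-3,2] (-u**2 - u + 6) du = 125/6.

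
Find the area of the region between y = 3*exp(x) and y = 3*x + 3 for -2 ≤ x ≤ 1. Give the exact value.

On [-2, 1], (3*exp(x)) - (3*x + 3) = -3*x + 3*exp(x) - 3 is ≥ 0 throughout, so the area is a single integral of |-3*x + 3*exp(x) - 3|.
∫[-2,1] (-3*x + 3*exp(x) - 3) dx = -9/2 - 3*exp(-2) + 3*exp(1).

-9/2 - 3*exp(-2) + 3*exp(1)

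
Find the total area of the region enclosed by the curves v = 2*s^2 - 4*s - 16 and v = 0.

Set the curves equal: 2*s^2 - 4*s - 16 = 0, so 2*s^2 - 4*s - 16 = 0, which factors as 2*(s - 4)*(s + 2) = 0. The curves meet at s = -2, 4.
On [-2, 4], v = 0 is on top; that piece has area ∫[-2,4] (-(2*s^2 - 4*s - 16)) ds = 72.

72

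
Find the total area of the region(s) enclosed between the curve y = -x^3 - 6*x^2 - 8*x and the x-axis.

8

The curve meets the x-axis where -x^3 - 6*x^2 - 8*x = 0, i.e. -x*(x + 2)*(x + 4) = 0, at x = -4, -2, 0.
On [-4, -2] the curve lies below the axis; ∫[-4,-2] (-x^3 - 6*x^2 - 8*x) dx = -4, giving area 4.
On [-2, 0] the curve lies above the axis; ∫[-2,0] (-x^3 - 6*x^2 - 8*x) dx = 4, giving area 4.
Total area = 4 + 4 = 8.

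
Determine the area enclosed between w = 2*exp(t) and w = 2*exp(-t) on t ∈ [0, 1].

-4 + 2*exp(-1) + 2*exp(1)

On [0, 1], (2*exp(t)) - (2*exp(-t)) = 2*exp(t) - 2*exp(-t) is ≥ 0 throughout, so the area is a single integral of |2*exp(t) - 2*exp(-t)|.
∫[0,1] (2*exp(t) - 2*exp(-t)) dt = -4 + 2*exp(-1) + 2*exp(1).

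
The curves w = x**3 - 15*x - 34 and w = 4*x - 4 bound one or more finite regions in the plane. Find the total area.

517/2

Set the curves equal: x**3 - 15*x - 34 = 4*x - 4, so x**3 - 19*x - 30 = 0, which factors as (x - 5)*(x + 2)*(x + 3) = 0. The curves meet at x = -3, -2, 5.
On [-3, -2], w = x**3 - 15*x - 34 is on top; that piece has area ∫[-3,-2] (x**3 - 19*x - 30) dx = 5/4.
On [-2, 5], w = 4*x - 4 is on top; that piece has area ∫[-2,5] (-(x**3 - 19*x - 30)) dx = 1029/4.
Total enclosed area = 5/4 + 1029/4 = 517/2.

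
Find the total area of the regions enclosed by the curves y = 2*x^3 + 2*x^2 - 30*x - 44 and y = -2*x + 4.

Set the curves equal: 2*x^3 + 2*x^2 - 30*x - 44 = -2*x + 4, so 2*x^3 + 2*x^2 - 28*x - 48 = 0, which factors as 2*(x - 4)*(x + 2)*(x + 3) = 0. The curves meet at x = -3, -2, 4.
On [-3, -2], y = 2*x^3 + 2*x^2 - 30*x - 44 is on top; that piece has area ∫[-3,-2] (2*x^3 + 2*x^2 - 28*x - 48) dx = 13/6.
On [-2, 4], y = -2*x + 4 is on top; that piece has area ∫[-2,4] (-(2*x^3 + 2*x^2 - 28*x - 48)) dx = 288.
Total enclosed area = 13/6 + 288 = 1741/6.

1741/6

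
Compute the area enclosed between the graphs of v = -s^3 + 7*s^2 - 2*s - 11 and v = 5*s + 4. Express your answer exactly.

Set the curves equal: -s^3 + 7*s^2 - 2*s - 11 = 5*s + 4, so -s^3 + 7*s^2 - 7*s - 15 = 0, which factors as -(s - 5)*(s - 3)*(s + 1) = 0. The curves meet at s = -1, 3, 5.
On [-1, 3], v = 5*s + 4 is on top; that piece has area ∫[-1,3] (-(-s^3 + 7*s^2 - 7*s - 15)) ds = 128/3.
On [3, 5], v = -s^3 + 7*s^2 - 2*s - 11 is on top; that piece has area ∫[3,5] (-s^3 + 7*s^2 - 7*s - 15) ds = 20/3.
Total enclosed area = 128/3 + 20/3 = 148/3.

148/3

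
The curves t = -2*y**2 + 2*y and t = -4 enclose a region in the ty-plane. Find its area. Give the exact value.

Both boundary curves give t as a function of y, so integrate with respect to y. Setting them equal: -2*y**2 + 2*y + 4 = 0, i.e. -2*(y - 2)*(y + 1) = 0, so they meet at y = -1, 2.
For y in [-1, 2], t = -2*y**2 + 2*y is on the right; area = ∫[-1,2] (-2*y**2 + 2*y + 4) dy = 9.

9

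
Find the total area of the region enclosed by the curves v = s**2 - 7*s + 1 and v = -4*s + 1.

Set the curves equal: s**2 - 7*s + 1 = -4*s + 1, so s**2 - 3*s = 0, which factors as s*(s - 3) = 0. The curves meet at s = 0, 3.
On [0, 3], v = -4*s + 1 is on top; that piece has area ∫[0,3] (-(s**2 - 3*s)) ds = 9/2.

9/2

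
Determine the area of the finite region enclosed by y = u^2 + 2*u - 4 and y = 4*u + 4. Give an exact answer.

36

Set the curves equal: u^2 + 2*u - 4 = 4*u + 4, so u^2 - 2*u - 8 = 0, which factors as (u - 4)*(u + 2) = 0. The curves meet at u = -2, 4.
On [-2, 4], y = 4*u + 4 is on top; that piece has area ∫[-2,4] (-(u^2 - 2*u - 8)) du = 36.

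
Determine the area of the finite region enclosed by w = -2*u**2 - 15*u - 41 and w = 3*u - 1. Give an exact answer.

Set the curves equal: -2*u**2 - 15*u - 41 = 3*u - 1, so -2*u**2 - 18*u - 40 = 0, which factors as -2*(u + 4)*(u + 5) = 0. The curves meet at u = -5, -4.
On [-5, -4], w = -2*u**2 - 15*u - 41 is on top; that piece has area ∫[-5,-4] (-2*u**2 - 18*u - 40) du = 1/3.

1/3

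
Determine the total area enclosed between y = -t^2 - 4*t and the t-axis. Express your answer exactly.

The curve meets the t-axis where -t^2 - 4*t = 0, i.e. -t*(t + 4) = 0, at t = -4, 0.
On [-4, 0] the curve lies above the axis; ∫[-4,0] (-t^2 - 4*t) dt = 32/3, giving area 32/3.

32/3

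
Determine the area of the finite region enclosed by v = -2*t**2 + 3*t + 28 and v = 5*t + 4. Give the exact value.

343/3

Set the curves equal: -2*t**2 + 3*t + 28 = 5*t + 4, so -2*t**2 - 2*t + 24 = 0, which factors as -2*(t - 3)*(t + 4) = 0. The curves meet at t = -4, 3.
On [-4, 3], v = -2*t**2 + 3*t + 28 is on top; that piece has area ∫[-4,3] (-2*t**2 - 2*t + 24) dt = 343/3.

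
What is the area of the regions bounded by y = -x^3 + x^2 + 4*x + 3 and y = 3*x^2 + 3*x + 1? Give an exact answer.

37/12

Set the curves equal: -x^3 + x^2 + 4*x + 3 = 3*x^2 + 3*x + 1, so -x^3 - 2*x^2 + x + 2 = 0, which factors as -(x - 1)*(x + 1)*(x + 2) = 0. The curves meet at x = -2, -1, 1.
On [-2, -1], y = 3*x^2 + 3*x + 1 is on top; that piece has area ∫[-2,-1] (-(-x^3 - 2*x^2 + x + 2)) dx = 5/12.
On [-1, 1], y = -x^3 + x^2 + 4*x + 3 is on top; that piece has area ∫[-1,1] (-x^3 - 2*x^2 + x + 2) dx = 8/3.
Total enclosed area = 5/12 + 8/3 = 37/12.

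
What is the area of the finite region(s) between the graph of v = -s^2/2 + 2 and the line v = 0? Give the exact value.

The curve meets the s-axis where -s^2/2 + 2 = 0, i.e. -(s - 2)*(s + 2)/2 = 0, at s = -2, 2.
On [-2, 2] the curve lies above the axis; ∫[-2,2] (-s^2/2 + 2) ds = 16/3, giving area 16/3.

16/3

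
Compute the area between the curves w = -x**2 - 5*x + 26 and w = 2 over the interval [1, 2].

85/6

On [1, 2], (-x**2 - 5*x + 26) - (2) = -x**2 - 5*x + 24 is ≥ 0 throughout, so the area is a single integral of |-x**2 - 5*x + 24|.
∫[1,2] (-x**2 - 5*x + 24) dx = 85/6.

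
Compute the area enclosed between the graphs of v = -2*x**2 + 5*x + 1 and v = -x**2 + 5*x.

4/3

Set the curves equal: -2*x**2 + 5*x + 1 = -x**2 + 5*x, so -x**2 + 1 = 0, which factors as -(x - 1)*(x + 1) = 0. The curves meet at x = -1, 1.
On [-1, 1], v = -2*x**2 + 5*x + 1 is on top; that piece has area ∫[-1,1] (-x**2 + 1) dx = 4/3.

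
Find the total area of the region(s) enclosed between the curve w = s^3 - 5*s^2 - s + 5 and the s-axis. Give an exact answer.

148/3

The curve meets the s-axis where s^3 - 5*s^2 - s + 5 = 0, i.e. (s - 5)*(s - 1)*(s + 1) = 0, at s = -1, 1, 5.
On [-1, 1] the curve lies above the axis; ∫[-1,1] (s^3 - 5*s^2 - s + 5) ds = 20/3, giving area 20/3.
On [1, 5] the curve lies below the axis; ∫[1,5] (s^3 - 5*s^2 - s + 5) ds = -128/3, giving area 128/3.
Total area = 20/3 + 128/3 = 148/3.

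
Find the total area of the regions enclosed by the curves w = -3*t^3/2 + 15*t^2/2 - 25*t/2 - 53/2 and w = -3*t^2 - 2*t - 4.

Set the curves equal: -3*t^3/2 + 15*t^2/2 - 25*t/2 - 53/2 = -3*t^2 - 2*t - 4, so -3*t^3/2 + 21*t^2/2 - 21*t/2 - 45/2 = 0, which factors as -3*(t - 5)*(t - 3)*(t + 1)/2 = 0. The curves meet at t = -1, 3, 5.
On [-1, 3], w = -3*t^2 - 2*t - 4 is on top; that piece has area ∫[-1,3] (-(-3*t^3/2 + 21*t^2/2 - 21*t/2 - 45/2)) dt = 64.
On [3, 5], w = -3*t^3/2 + 15*t^2/2 - 25*t/2 - 53/2 is on top; that piece has area ∫[3,5] (-3*t^3/2 + 21*t^2/2 - 21*t/2 - 45/2) dt = 10.
Total enclosed area = 64 + 10 = 74.

74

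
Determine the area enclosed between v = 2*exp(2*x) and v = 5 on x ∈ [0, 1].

The difference (2*exp(2*x)) - (5) = 2*exp(2*x) - 5 changes sign at x = -log(2)/2 + log(5)/2 inside [0, 1], so split the integral there.
∫[0,-log(2)/2 + log(5)/2] (2*exp(2*x) - 5) dx = log(4*sqrt(10)/125) + 3/2; the area of that piece is -3/2 + log(25*sqrt(10)/8).
∫[-log(2)/2 + log(5)/2,1] (2*exp(2*x) - 5) dx = -15/2 - 5*log(2)/2 + 5*log(5)/2 + exp(2).
Total area = (-3/2 + log(25*sqrt(10)/8)) + (-15/2 - 5*log(2)/2 + 5*log(5)/2 + exp(2)) = -9 - 11*log(2)/2 + log(10)/2 + 9*log(5)/2 + exp(2).

-9 - 11*log(2)/2 + log(10)/2 + 9*log(5)/2 + exp(2)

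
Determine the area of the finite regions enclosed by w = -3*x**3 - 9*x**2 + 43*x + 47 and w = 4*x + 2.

Set the curves equal: -3*x**3 - 9*x**2 + 43*x + 47 = 4*x + 2, so -3*x**3 - 9*x**2 + 39*x + 45 = 0, which factors as -3*(x - 3)*(x + 1)*(x + 5) = 0. The curves meet at x = -5, -1, 3.
On [-5, -1], w = 4*x + 2 is on top; that piece has area ∫[-5,-1] (-(-3*x**3 - 9*x**2 + 39*x + 45)) dx = 192.
On [-1, 3], w = -3*x**3 - 9*x**2 + 43*x + 47 is on top; that piece has area ∫[-1,3] (-3*x**3 - 9*x**2 + 39*x + 45) dx = 192.
Total enclosed area = 192 + 192 = 384.

384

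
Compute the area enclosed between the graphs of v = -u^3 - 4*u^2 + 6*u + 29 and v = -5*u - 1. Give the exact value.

Set the curves equal: -u^3 - 4*u^2 + 6*u + 29 = -5*u - 1, so -u^3 - 4*u^2 + 11*u + 30 = 0, which factors as -(u - 3)*(u + 2)*(u + 5) = 0. The curves meet at u = -5, -2, 3.
On [-5, -2], v = -5*u - 1 is on top; that piece has area ∫[-5,-2] (-(-u^3 - 4*u^2 + 11*u + 30)) du = 117/4.
On [-2, 3], v = -u^3 - 4*u^2 + 6*u + 29 is on top; that piece has area ∫[-2,3] (-u^3 - 4*u^2 + 11*u + 30) du = 1375/12.
Total enclosed area = 117/4 + 1375/12 = 863/6.

863/6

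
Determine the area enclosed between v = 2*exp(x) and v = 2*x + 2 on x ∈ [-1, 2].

On [-1, 2], (2*exp(x)) - (2*x + 2) = -2*x + 2*exp(x) - 2 is ≥ 0 throughout, so the area is a single integral of |-2*x + 2*exp(x) - 2|.
∫[-1,2] (-2*x + 2*exp(x) - 2) dx = -9 - 2*exp(-1) + 2*exp(2).

-9 - 2*exp(-1) + 2*exp(2)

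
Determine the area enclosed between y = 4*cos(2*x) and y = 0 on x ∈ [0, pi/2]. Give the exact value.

4

The difference (4*cos(2*x)) - (0) = 4*cos(2*x) changes sign at x = pi/4 inside [0, pi/2], so split the integral there.
∫[0,pi/4] (4*cos(2*x)) dx = 2.
∫[pi/4,pi/2] (4*cos(2*x)) dx = -2; the area of that piece is 2.
Total area = 2 + 2 = 4.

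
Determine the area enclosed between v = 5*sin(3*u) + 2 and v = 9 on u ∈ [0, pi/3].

-10/3 + 7*pi/3

On [0, pi/3], (5*sin(3*u) + 2) - (9) = 5*sin(3*u) - 7 is ≤ 0 throughout, so the area is a single integral of |5*sin(3*u) - 7|.
∫[0,pi/3] (5*sin(3*u) - 7) du = 10/3 - 7*pi/3; the area of that piece is -10/3 + 7*pi/3.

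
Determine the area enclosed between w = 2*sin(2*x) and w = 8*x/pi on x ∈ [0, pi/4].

On [0, pi/4], (2*sin(2*x)) - (8*x/pi) = -8*x/pi + 2*sin(2*x) is ≥ 0 throughout, so the area is a single integral of |-8*x/pi + 2*sin(2*x)|.
∫[0,pi/4] (-8*x/pi + 2*sin(2*x)) dx = 1 - pi/4.

1 - pi/4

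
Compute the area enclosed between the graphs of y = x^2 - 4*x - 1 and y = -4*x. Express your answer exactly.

4/3

Set the curves equal: x^2 - 4*x - 1 = -4*x, so x^2 - 1 = 0, which factors as (x - 1)*(x + 1) = 0. The curves meet at x = -1, 1.
On [-1, 1], y = -4*x is on top; that piece has area ∫[-1,1] (-(x^2 - 1)) dx = 4/3.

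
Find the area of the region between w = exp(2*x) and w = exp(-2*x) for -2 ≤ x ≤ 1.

-2 + exp(-4)/2 + exp(-2)/2 + exp(2)/2 + exp(4)/2

The difference (exp(2*x)) - (exp(-2*x)) = exp(2*x) - exp(-2*x) changes sign at x = 0 inside [-2, 1], so split the integral there.
∫[-2,0] (exp(2*x) - exp(-2*x)) dx = -exp(4)/2 - exp(-4)/2 + 1; the area of that piece is -1 + exp(-4)/2 + exp(4)/2.
∫[0,1] (exp(2*x) - exp(-2*x)) dx = -1 + exp(-2)/2 + exp(2)/2.
Total area = (-1 + exp(-4)/2 + exp(4)/2) + (-1 + exp(-2)/2 + exp(2)/2) = -2 + exp(-4)/2 + exp(-2)/2 + exp(2)/2 + exp(4)/2.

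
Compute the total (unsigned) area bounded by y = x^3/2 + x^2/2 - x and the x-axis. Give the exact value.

The curve meets the x-axis where x^3/2 + x^2/2 - x = 0, i.e. x*(x - 1)*(x + 2)/2 = 0, at x = -2, 0, 1.
On [-2, 0] the curve lies above the axis; ∫[-2,0] (x^3/2 + x^2/2 - x) dx = 4/3, giving area 4/3.
On [0, 1] the curve lies below the axis; ∫[0,1] (x^3/2 + x^2/2 - x) dx = -5/24, giving area 5/24.
Total area = 4/3 + 5/24 = 37/24.

37/24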